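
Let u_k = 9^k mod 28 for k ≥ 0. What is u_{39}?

We have u_0 = 1; u_1 = 9; u_2 = 25; u_3 = 1.
The sequence repeats with period 3.
(39 - 0) mod 3 = 0, so u_{39} = u_0 = 1.

1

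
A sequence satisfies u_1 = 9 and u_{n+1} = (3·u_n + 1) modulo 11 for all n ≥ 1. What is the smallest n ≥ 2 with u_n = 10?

u_1 = 9,  u_2 = 6,  u_3 = 8,  u_4 = 3,  u_5 = 10,  u_6 = 9.
Since u_6 = u_1 = 9, the sequence is periodic with period 5.
The value 10 first appears (with n ≥ 2) at u_5.

5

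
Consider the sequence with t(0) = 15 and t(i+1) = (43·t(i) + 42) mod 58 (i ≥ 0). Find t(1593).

45

Computing terms: t(0) = 15; t(1) = 49; t(2) = 3; t(3) = 55; t(4) = 29; t(5) = 13; t(6) = 21; t(7) = 17; t(8) = 19; t(9) = 47; t(10) = 33; t(11) = 11; t(12) = 51; t(13) = 31; t(14) = 41; t(15) = 7; t(16) = 53; t(17) = 1; t(18) = 27; t(19) = 43; t(20) = 35; t(21) = 39; t(22) = 37; t(23) = 9; t(24) = 23; t(25) = 45; t(26) = 5; t(27) = 25; t(28) = 15.
Since t(28) = t(0) = 15, the sequence is periodic with period 28.
(1593 - 0) mod 28 = 25, so t(1593) = t(25) = 45.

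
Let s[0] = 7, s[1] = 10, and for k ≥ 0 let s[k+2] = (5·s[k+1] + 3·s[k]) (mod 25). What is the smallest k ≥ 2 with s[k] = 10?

3

Computing terms: s[0] = 7,  s[1] = 10,  s[2] = 21,  s[3] = 10,  s[4] = 13,  s[5] = 20,  s[6] = 14,  s[7] = 5,  s[8] = 17,  s[9] = 0,  s[10] = 1,  s[11] = 5,  s[12] = 3,  s[13] = 5,  s[14] = 9,  s[15] = 10,  s[16] = 2,  s[17] = 15,  s[18] = 6,  s[19] = 0,  s[20] = 18,  s[21] = 15,  s[22] = 4,  s[23] = 15,  s[24] = 12,  s[25] = 5,  s[26] = 11,  s[27] = 20,  s[28] = 8,  s[29] = 0,  s[30] = 24,  s[31] = 20,  s[32] = 22,  s[33] = 20,  s[34] = 16,  s[35] = 15,  s[36] = 23,  s[37] = 10,  s[38] = 19,  s[39] = 0,  s[40] = 7,  s[41] = 10.
The sequence repeats with period 40.
The value 10 first appears (with k ≥ 2) at s[3].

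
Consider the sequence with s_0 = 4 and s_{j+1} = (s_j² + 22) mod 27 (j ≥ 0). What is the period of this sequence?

Computing terms: s_0 = 4; s_1 = 11; s_2 = 8; s_3 = 5; s_4 = 20; s_5 = 17; s_6 = 14; s_7 = 2; s_8 = 26; s_9 = 23; s_{10} = 11.
Since s_{10} = s_1 = 11, the sequence is eventually periodic: after a pre-period of length 1 it cycles with period 9.

9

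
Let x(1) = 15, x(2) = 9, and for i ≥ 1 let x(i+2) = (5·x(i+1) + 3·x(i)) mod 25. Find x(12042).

9

x(1) = 15; x(2) = 9; x(3) = 15; x(4) = 2; x(5) = 5; x(6) = 6; x(7) = 20; x(8) = 18; x(9) = 0; x(10) = 4; x(11) = 20; x(12) = 12; x(13) = 20; x(14) = 11; x(15) = 15; x(16) = 8; x(17) = 10; x(18) = 24; x(19) = 0; x(20) = 22; x(21) = 10; x(22) = 16; x(23) = 10; x(24) = 23; x(25) = 20; x(26) = 19; x(27) = 5; x(28) = 7; x(29) = 0; x(30) = 21; x(31) = 5; x(32) = 13; x(33) = 5; x(34) = 14; x(35) = 10; x(36) = 17; x(37) = 15; x(38) = 1; x(39) = 0; x(40) = 3; x(41) = 15; x(42) = 9.
The sequence repeats with period 40.
(12042 - 1) mod 40 = 1, so x(12042) = x(2) = 9.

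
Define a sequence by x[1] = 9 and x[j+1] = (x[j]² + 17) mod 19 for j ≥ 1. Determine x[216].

7

x[1] = 9,  x[2] = 3,  x[3] = 7,  x[4] = 9.
The sequence repeats with period 3.
(216 - 1) mod 3 = 2, so x[216] = x[3] = 7.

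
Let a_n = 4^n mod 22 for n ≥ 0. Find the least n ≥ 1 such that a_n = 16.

2

Listing terms: a_0 = 1, a_1 = 4, a_2 = 16, a_3 = 20, a_4 = 14, a_5 = 12, a_6 = 4.
Since a_6 = a_1 = 4, the sequence is eventually periodic: after a pre-period of length 1 it cycles with period 5.
The value 16 first appears (with n ≥ 1) at a_2.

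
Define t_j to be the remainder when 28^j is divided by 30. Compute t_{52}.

Listing terms: t_0 = 1,  t_1 = 28,  t_2 = 4,  t_3 = 22,  t_4 = 16,  t_5 = 28.
Since t_5 = t_1 = 28, the sequence is eventually periodic: after a pre-period of length 1 it cycles with period 4.
For j ≥ 1, t_j depends only on (j - 1) mod 4. (52 - 1) mod 4 = 3, so t_{52} = t_4 = 16.

16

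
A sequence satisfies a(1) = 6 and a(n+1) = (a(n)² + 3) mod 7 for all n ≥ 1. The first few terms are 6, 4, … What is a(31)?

0

Computing terms: a(1) = 6; a(2) = 4; a(3) = 5; a(4) = 0; a(5) = 3; a(6) = 5.
Since a(6) = a(3) = 5, the sequence is eventually periodic: after a pre-period of length 2 it cycles with period 3.
For n ≥ 3, a(n) depends only on (n - 3) mod 3. (31 - 3) mod 3 = 1, so a(31) = a(4) = 0.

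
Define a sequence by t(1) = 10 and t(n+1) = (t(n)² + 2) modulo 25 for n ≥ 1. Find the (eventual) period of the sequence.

8

t(1) = 10, t(2) = 2, t(3) = 6, t(4) = 13, t(5) = 21, t(6) = 18, t(7) = 1, t(8) = 3, t(9) = 11, t(10) = 23, t(11) = 6.
Since t(11) = t(3) = 6, the sequence is eventually periodic: after a pre-period of length 2 it cycles with period 8.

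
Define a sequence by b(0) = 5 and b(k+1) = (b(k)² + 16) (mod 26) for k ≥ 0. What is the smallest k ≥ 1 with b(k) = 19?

Listing terms: b(0) = 5; b(1) = 15; b(2) = 7; b(3) = 13; b(4) = 3; b(5) = 25; b(6) = 17; b(7) = 19; b(8) = 13.
Since b(8) = b(3) = 13, the sequence is eventually periodic: after a pre-period of length 3 it cycles with period 5.
The value 19 first appears (with k ≥ 1) at b(7).

7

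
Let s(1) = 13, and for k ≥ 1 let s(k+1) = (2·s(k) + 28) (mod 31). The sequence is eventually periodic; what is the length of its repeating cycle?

Computing terms: s(1) = 13; s(2) = 23; s(3) = 12; s(4) = 21; s(5) = 8; s(6) = 13.
Since s(6) = s(1) = 13, the sequence is periodic with period 5.

5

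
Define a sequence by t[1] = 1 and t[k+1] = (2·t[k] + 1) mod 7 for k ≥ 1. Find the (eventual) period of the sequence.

Computing terms: t[1] = 1,  t[2] = 3,  t[3] = 0,  t[4] = 1.
The sequence repeats with period 3.

3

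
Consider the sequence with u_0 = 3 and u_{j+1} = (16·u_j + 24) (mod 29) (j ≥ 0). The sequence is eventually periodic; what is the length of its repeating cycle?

We have u_0 = 3; u_1 = 14; u_2 = 16; u_3 = 19; u_4 = 9; u_5 = 23; u_6 = 15; u_7 = 3.
Since u_7 = u_0 = 3, the sequence is periodic with period 7.

7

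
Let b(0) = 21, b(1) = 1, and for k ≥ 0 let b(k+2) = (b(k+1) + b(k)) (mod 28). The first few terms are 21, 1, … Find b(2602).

13

We have b(0) = 21,  b(1) = 1,  b(2) = 22,  b(3) = 23,  b(4) = 17,  b(5) = 12,  b(6) = 1,  b(7) = 13,  b(8) = 14,  b(9) = 27,  b(10) = 13,  b(11) = 12,  b(12) = 25,  b(13) = 9,  b(14) = 6,  b(15) = 15,  b(16) = 21,  b(17) = 8,  b(18) = 1,  b(19) = 9,  b(20) = 10,  b(21) = 19,  b(22) = 1,  b(23) = 20,  b(24) = 21,  b(25) = 13,  b(26) = 6,  b(27) = 19,  b(28) = 25,  b(29) = 16,  b(30) = 13,  b(31) = 1,  b(32) = 14,  b(33) = 15,  b(34) = 1,  b(35) = 16,  b(36) = 17,  b(37) = 5,  b(38) = 22,  b(39) = 27,  b(40) = 21,  b(41) = 20,  b(42) = 13,  b(43) = 5,  b(44) = 18,  b(45) = 23,  b(46) = 13,  b(47) = 8,  b(48) = 21,  b(49) = 1.
Since (b(48), b(49)) = (b(0), b(1)) = (21, 1) (two consecutive terms determine the rest), the sequence is periodic with period 48.
(2602 - 0) mod 48 = 10, so b(2602) = b(10) = 13.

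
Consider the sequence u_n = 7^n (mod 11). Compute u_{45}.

10

u_0 = 1; u_1 = 7; u_2 = 5; u_3 = 2; u_4 = 3; u_5 = 10; u_6 = 4; u_7 = 6; u_8 = 9; u_9 = 8; u_{10} = 1.
The sequence repeats with period 10.
So u_{45} = u_{0 + ((45-0) mod 10)} = u_5 = 10.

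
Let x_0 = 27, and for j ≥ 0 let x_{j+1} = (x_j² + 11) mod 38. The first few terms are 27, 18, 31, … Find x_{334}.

1

Computing terms: x_0 = 27,  x_1 = 18,  x_2 = 31,  x_3 = 22,  x_4 = 1,  x_5 = 12,  x_6 = 3,  x_7 = 20,  x_8 = 31.
Since x_8 = x_2 = 31, the sequence is eventually periodic: after a pre-period of length 2 it cycles with period 6.
For j ≥ 2, x_j depends only on (j - 2) mod 6. (334 - 2) mod 6 = 2, so x_{334} = x_4 = 1.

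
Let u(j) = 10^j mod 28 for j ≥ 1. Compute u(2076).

8

Listing terms: u(1) = 10, u(2) = 16, u(3) = 20, u(4) = 4, u(5) = 12, u(6) = 8, u(7) = 24, u(8) = 16.
Since u(8) = u(2) = 16, the sequence is eventually periodic: after a pre-period of length 1 it cycles with period 6.
For j ≥ 2, u(j) depends only on (j - 2) mod 6. (2076 - 2) mod 6 = 4, so u(2076) = u(6) = 8.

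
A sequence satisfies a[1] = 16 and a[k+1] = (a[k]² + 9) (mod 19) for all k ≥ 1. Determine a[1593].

10

a[1] = 16; a[2] = 18; a[3] = 10; a[4] = 14; a[5] = 15; a[6] = 6; a[7] = 7; a[8] = 1; a[9] = 10.
Since a[9] = a[3] = 10, the sequence is eventually periodic: after a pre-period of length 2 it cycles with period 6.
For k ≥ 3, a[k] depends only on (k - 3) mod 6. (1593 - 3) mod 6 = 0, so a[1593] = a[3] = 10.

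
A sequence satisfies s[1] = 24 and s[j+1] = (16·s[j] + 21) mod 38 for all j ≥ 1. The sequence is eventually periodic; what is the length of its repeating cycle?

9

s[1] = 24,  s[2] = 25,  s[3] = 3,  s[4] = 31,  s[5] = 23,  s[6] = 9,  s[7] = 13,  s[8] = 1,  s[9] = 37,  s[10] = 5,  s[11] = 25.
Since s[11] = s[2] = 25, the sequence is eventually periodic: after a pre-period of length 1 it cycles with period 9.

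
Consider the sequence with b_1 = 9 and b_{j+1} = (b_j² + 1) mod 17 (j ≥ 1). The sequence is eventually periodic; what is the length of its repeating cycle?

We have b_1 = 9,  b_2 = 14,  b_3 = 10,  b_4 = 16,  b_5 = 2,  b_6 = 5,  b_7 = 9.
The sequence repeats with period 6.

6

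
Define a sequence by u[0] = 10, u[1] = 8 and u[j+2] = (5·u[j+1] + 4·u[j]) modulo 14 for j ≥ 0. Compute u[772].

Listing terms: u[0] = 10, u[1] = 8, u[2] = 10, u[3] = 12, u[4] = 2, u[5] = 2, u[6] = 4, u[7] = 0, u[8] = 2, u[9] = 10, u[10] = 2, u[11] = 8, u[12] = 6, u[13] = 6, u[14] = 12, u[15] = 0, u[16] = 6, u[17] = 2, u[18] = 6, u[19] = 10, u[20] = 4, u[21] = 4, u[22] = 8, u[23] = 0, u[24] = 4, u[25] = 6, u[26] = 4, u[27] = 2, u[28] = 12, u[29] = 12, u[30] = 10, u[31] = 0, u[32] = 12, u[33] = 4, u[34] = 12, u[35] = 6, u[36] = 8, u[37] = 8, u[38] = 2, u[39] = 0, u[40] = 8, u[41] = 12, u[42] = 8, u[43] = 4, u[44] = 10, u[45] = 10, u[46] = 6, u[47] = 0, u[48] = 10, u[49] = 8.
The sequence repeats with period 48.
(772 - 0) mod 48 = 4, so u[772] = u[4] = 2.

2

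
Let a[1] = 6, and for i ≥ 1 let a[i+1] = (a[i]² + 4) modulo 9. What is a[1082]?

5

Computing terms: a[1] = 6,  a[2] = 4,  a[3] = 2,  a[4] = 8,  a[5] = 5,  a[6] = 2.
Since a[6] = a[3] = 2, the sequence is eventually periodic: after a pre-period of length 2 it cycles with period 3.
For i ≥ 3, a[i] depends only on (i - 3) mod 3. (1082 - 3) mod 3 = 2, so a[1082] = a[5] = 5.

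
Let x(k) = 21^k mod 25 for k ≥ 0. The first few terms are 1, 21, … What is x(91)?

21

Listing terms: x(0) = 1,  x(1) = 21,  x(2) = 16,  x(3) = 11,  x(4) = 6,  x(5) = 1.
Since x(5) = x(0) = 1, the sequence is periodic with period 5.
So x(91) = x(0 + ((91-0) mod 5)) = x(1) = 21.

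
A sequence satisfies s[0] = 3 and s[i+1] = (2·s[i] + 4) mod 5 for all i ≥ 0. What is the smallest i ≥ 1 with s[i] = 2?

3

We have s[0] = 3,  s[1] = 0,  s[2] = 4,  s[3] = 2,  s[4] = 3.
The sequence repeats with period 4.
The value 2 first appears (with i ≥ 1) at s[3].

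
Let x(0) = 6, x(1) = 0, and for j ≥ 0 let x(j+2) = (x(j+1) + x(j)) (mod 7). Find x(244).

5

We have x(0) = 6,  x(1) = 0,  x(2) = 6,  x(3) = 6,  x(4) = 5,  x(5) = 4,  x(6) = 2,  x(7) = 6,  x(8) = 1,  x(9) = 0,  x(10) = 1,  x(11) = 1,  x(12) = 2,  x(13) = 3,  x(14) = 5,  x(15) = 1,  x(16) = 6,  x(17) = 0.
Since (x(16), x(17)) = (x(0), x(1)) = (6, 0) (two consecutive terms determine the rest), the sequence is periodic with period 16.
So x(244) = x(0 + ((244-0) mod 16)) = x(4) = 5.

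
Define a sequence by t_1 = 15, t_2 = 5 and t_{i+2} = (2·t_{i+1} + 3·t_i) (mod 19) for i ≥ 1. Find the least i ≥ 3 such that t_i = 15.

Computing terms: t_1 = 15, t_2 = 5, t_3 = 17, t_4 = 11, t_5 = 16, t_6 = 8, t_7 = 7, t_8 = 0, t_9 = 2, t_{10} = 4, t_{11} = 14, t_{12} = 2, t_{13} = 8, t_{14} = 3, t_{15} = 11, t_{16} = 12, t_{17} = 0, t_{18} = 17, t_{19} = 15, t_{20} = 5.
Since (t_{19}, t_{20}) = (t_1, t_2) = (15, 5) (two consecutive terms determine the rest), the sequence is periodic with period 18.
The value 15 next appears (with i ≥ 3) at t_{19}.

19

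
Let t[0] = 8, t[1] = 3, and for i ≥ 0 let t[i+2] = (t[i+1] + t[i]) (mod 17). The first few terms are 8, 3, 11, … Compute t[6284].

Computing terms: t[0] = 8, t[1] = 3, t[2] = 11, t[3] = 14, t[4] = 8, t[5] = 5, t[6] = 13, t[7] = 1, t[8] = 14, t[9] = 15, t[10] = 12, t[11] = 10, t[12] = 5, t[13] = 15, t[14] = 3, t[15] = 1, t[16] = 4, t[17] = 5, t[18] = 9, t[19] = 14, t[20] = 6, t[21] = 3, t[22] = 9, t[23] = 12, t[24] = 4, t[25] = 16, t[26] = 3, t[27] = 2, t[28] = 5, t[29] = 7, t[30] = 12, t[31] = 2, t[32] = 14, t[33] = 16, t[34] = 13, t[35] = 12, t[36] = 8, t[37] = 3.
Since (t[36], t[37]) = (t[0], t[1]) = (8, 3) (two consecutive terms determine the rest), the sequence is periodic with period 36.
(6284 - 0) mod 36 = 20, so t[6284] = t[20] = 6.

6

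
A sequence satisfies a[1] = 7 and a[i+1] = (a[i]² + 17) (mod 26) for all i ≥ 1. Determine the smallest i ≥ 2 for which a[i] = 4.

a[1] = 7, a[2] = 14, a[3] = 5, a[4] = 16, a[5] = 13, a[6] = 4, a[7] = 7.
Since a[7] = a[1] = 7, the sequence is periodic with period 6.
The value 4 first appears (with i ≥ 2) at a[6].

6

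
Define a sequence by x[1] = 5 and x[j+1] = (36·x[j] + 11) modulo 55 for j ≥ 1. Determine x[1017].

26

x[1] = 5, x[2] = 26, x[3] = 12, x[4] = 3, x[5] = 9, x[6] = 5.
Since x[6] = x[1] = 5, the sequence is periodic with period 5.
So x[1017] = x[1 + ((1017-1) mod 5)] = x[2] = 26.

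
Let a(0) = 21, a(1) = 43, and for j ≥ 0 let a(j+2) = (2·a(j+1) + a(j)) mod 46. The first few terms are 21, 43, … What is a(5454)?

19

a(0) = 21,  a(1) = 43,  a(2) = 15,  a(3) = 27,  a(4) = 23,  a(5) = 27,  a(6) = 31,  a(7) = 43,  a(8) = 25,  a(9) = 1,  a(10) = 27,  a(11) = 9,  a(12) = 45,  a(13) = 7,  a(14) = 13,  a(15) = 33,  a(16) = 33,  a(17) = 7,  a(18) = 1,  a(19) = 9,  a(20) = 19,  a(21) = 1,  a(22) = 21,  a(23) = 43.
Since (a(22), a(23)) = (a(0), a(1)) = (21, 43) (two consecutive terms determine the rest), the sequence is periodic with period 22.
So a(5454) = a(0 + ((5454-0) mod 22)) = a(20) = 19.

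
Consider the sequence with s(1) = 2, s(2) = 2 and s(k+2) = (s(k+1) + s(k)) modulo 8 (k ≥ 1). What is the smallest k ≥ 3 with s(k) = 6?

Computing terms: s(1) = 2, s(2) = 2, s(3) = 4, s(4) = 6, s(5) = 2, s(6) = 0, s(7) = 2, s(8) = 2.
Since (s(7), s(8)) = (s(1), s(2)) = (2, 2) (two consecutive terms determine the rest), the sequence is periodic with period 6.
The value 6 first appears (with k ≥ 3) at s(4).

4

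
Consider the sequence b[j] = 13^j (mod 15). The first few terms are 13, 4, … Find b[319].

7

Listing terms: b[1] = 13, b[2] = 4, b[3] = 7, b[4] = 1, b[5] = 13.
The sequence repeats with period 4.
(319 - 1) mod 4 = 2, so b[319] = b[3] = 7.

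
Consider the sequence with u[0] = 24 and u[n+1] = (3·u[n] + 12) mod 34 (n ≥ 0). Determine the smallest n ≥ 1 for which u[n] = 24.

16

We have u[0] = 24, u[1] = 16, u[2] = 26, u[3] = 22, u[4] = 10, u[5] = 8, u[6] = 2, u[7] = 18, u[8] = 32, u[9] = 6, u[10] = 30, u[11] = 0, u[12] = 12, u[13] = 14, u[14] = 20, u[15] = 4, u[16] = 24.
Since u[16] = u[0] = 24, the sequence is periodic with period 16.
The value 24 next appears (with n ≥ 1) at u[16].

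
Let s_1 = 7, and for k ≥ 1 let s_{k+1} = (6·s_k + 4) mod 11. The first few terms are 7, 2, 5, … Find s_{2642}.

2

s_1 = 7, s_2 = 2, s_3 = 5, s_4 = 1, s_5 = 10, s_6 = 9, s_7 = 3, s_8 = 0, s_9 = 4, s_{10} = 6, s_{11} = 7.
Since s_{11} = s_1 = 7, the sequence is periodic with period 10.
(2642 - 1) mod 10 = 1, so s_{2642} = s_2 = 2.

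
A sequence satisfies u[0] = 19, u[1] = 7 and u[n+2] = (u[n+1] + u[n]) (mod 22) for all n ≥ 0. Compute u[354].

Computing terms: u[0] = 19, u[1] = 7, u[2] = 4, u[3] = 11, u[4] = 15, u[5] = 4, u[6] = 19, u[7] = 1, u[8] = 20, u[9] = 21, u[10] = 19, u[11] = 18, u[12] = 15, u[13] = 11, u[14] = 4, u[15] = 15, u[16] = 19, u[17] = 12, u[18] = 9, u[19] = 21, u[20] = 8, u[21] = 7, u[22] = 15, u[23] = 0, u[24] = 15, u[25] = 15, u[26] = 8, u[27] = 1, u[28] = 9, u[29] = 10, u[30] = 19, u[31] = 7.
Since (u[30], u[31]) = (u[0], u[1]) = (19, 7) (two consecutive terms determine the rest), the sequence is periodic with period 30.
So u[354] = u[0 + ((354-0) mod 30)] = u[24] = 15.

15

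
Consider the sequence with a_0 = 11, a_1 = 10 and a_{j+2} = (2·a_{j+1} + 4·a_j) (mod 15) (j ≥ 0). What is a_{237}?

14

Computing terms: a_0 = 11; a_1 = 10; a_2 = 4; a_3 = 3; a_4 = 7; a_5 = 11; a_6 = 5; a_7 = 9; a_8 = 8; a_9 = 7; a_{10} = 1; a_{11} = 0; a_{12} = 4; a_{13} = 8; a_{14} = 2; a_{15} = 6; a_{16} = 5; a_{17} = 4; a_{18} = 13; a_{19} = 12; a_{20} = 1; a_{21} = 5; a_{22} = 14; a_{23} = 3; a_{24} = 2; a_{25} = 1; a_{26} = 10; a_{27} = 9; a_{28} = 13; a_{29} = 2; a_{30} = 11; a_{31} = 0; a_{32} = 14; a_{33} = 13; a_{34} = 7; a_{35} = 6; a_{36} = 10; a_{37} = 14; a_{38} = 8; a_{39} = 12; a_{40} = 11; a_{41} = 10.
Since (a_{40}, a_{41}) = (a_0, a_1) = (11, 10) (two consecutive terms determine the rest), the sequence is periodic with period 40.
(237 - 0) mod 40 = 37, so a_{237} = a_{37} = 14.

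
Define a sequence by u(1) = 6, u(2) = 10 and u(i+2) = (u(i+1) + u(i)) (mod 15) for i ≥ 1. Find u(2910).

Computing terms: u(1) = 6, u(2) = 10, u(3) = 1, u(4) = 11, u(5) = 12, u(6) = 8, u(7) = 5, u(8) = 13, u(9) = 3, u(10) = 1, u(11) = 4, u(12) = 5, u(13) = 9, u(14) = 14, u(15) = 8, u(16) = 7, u(17) = 0, u(18) = 7, u(19) = 7, u(20) = 14, u(21) = 6, u(22) = 5, u(23) = 11, u(24) = 1, u(25) = 12, u(26) = 13, u(27) = 10, u(28) = 8, u(29) = 3, u(30) = 11, u(31) = 14, u(32) = 10, u(33) = 9, u(34) = 4, u(35) = 13, u(36) = 2, u(37) = 0, u(38) = 2, u(39) = 2, u(40) = 4, u(41) = 6, u(42) = 10.
The sequence repeats with period 40.
So u(2910) = u(1 + ((2910-1) mod 40)) = u(30) = 11.

11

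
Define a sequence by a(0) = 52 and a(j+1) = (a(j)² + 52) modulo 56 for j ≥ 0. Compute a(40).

12

a(0) = 52, a(1) = 12, a(2) = 28, a(3) = 52.
The sequence repeats with period 3.
So a(40) = a(0 + ((40-0) mod 3)) = a(1) = 12.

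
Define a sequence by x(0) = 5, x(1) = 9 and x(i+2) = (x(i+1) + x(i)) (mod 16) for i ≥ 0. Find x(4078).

1

Listing terms: x(0) = 5,  x(1) = 9,  x(2) = 14,  x(3) = 7,  x(4) = 5,  x(5) = 12,  x(6) = 1,  x(7) = 13,  x(8) = 14,  x(9) = 11,  x(10) = 9,  x(11) = 4,  x(12) = 13,  x(13) = 1,  x(14) = 14,  x(15) = 15,  x(16) = 13,  x(17) = 12,  x(18) = 9,  x(19) = 5,  x(20) = 14,  x(21) = 3,  x(22) = 1,  x(23) = 4,  x(24) = 5,  x(25) = 9.
The sequence repeats with period 24.
So x(4078) = x(0 + ((4078-0) mod 24)) = x(22) = 1.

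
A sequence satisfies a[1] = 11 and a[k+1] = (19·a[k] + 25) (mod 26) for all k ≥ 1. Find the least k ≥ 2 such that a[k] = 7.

We have a[1] = 11,  a[2] = 0,  a[3] = 25,  a[4] = 6,  a[5] = 9,  a[6] = 14,  a[7] = 5,  a[8] = 16,  a[9] = 17,  a[10] = 10,  a[11] = 7,  a[12] = 2,  a[13] = 11.
The sequence repeats with period 12.
The value 7 first appears (with k ≥ 2) at a[11].

11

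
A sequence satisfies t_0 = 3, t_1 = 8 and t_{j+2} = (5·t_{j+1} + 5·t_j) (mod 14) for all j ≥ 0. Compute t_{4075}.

0

We have t_0 = 3,  t_1 = 8,  t_2 = 13,  t_3 = 7,  t_4 = 2,  t_5 = 3,  t_6 = 11,  t_7 = 0,  t_8 = 13,  t_9 = 9,  t_{10} = 12,  t_{11} = 7,  t_{12} = 11,  t_{13} = 6,  t_{14} = 1,  t_{15} = 7,  t_{16} = 12,  t_{17} = 11,  t_{18} = 3,  t_{19} = 0,  t_{20} = 1,  t_{21} = 5,  t_{22} = 2,  t_{23} = 7,  t_{24} = 3,  t_{25} = 8.
Since (t_{24}, t_{25}) = (t_0, t_1) = (3, 8) (two consecutive terms determine the rest), the sequence is periodic with period 24.
So t_{4075} = t_{0 + ((4075-0) mod 24)} = t_{19} = 0.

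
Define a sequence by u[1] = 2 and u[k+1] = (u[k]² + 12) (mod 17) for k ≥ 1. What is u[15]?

4

Computing terms: u[1] = 2, u[2] = 16, u[3] = 13, u[4] = 11, u[5] = 14, u[6] = 4, u[7] = 11.
Since u[7] = u[4] = 11, the sequence is eventually periodic: after a pre-period of length 3 it cycles with period 3.
For k ≥ 4, u[k] depends only on (k - 4) mod 3. (15 - 4) mod 3 = 2, so u[15] = u[6] = 4.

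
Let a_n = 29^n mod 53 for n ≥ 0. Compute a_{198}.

a_0 = 1, a_1 = 29, a_2 = 46, a_3 = 9, a_4 = 49, a_5 = 43, a_6 = 28, a_7 = 17, a_8 = 16, a_9 = 40, a_{10} = 47, a_{11} = 38, a_{12} = 42, a_{13} = 52, a_{14} = 24, a_{15} = 7, a_{16} = 44, a_{17} = 4, a_{18} = 10, a_{19} = 25, a_{20} = 36, a_{21} = 37, a_{22} = 13, a_{23} = 6, a_{24} = 15, a_{25} = 11, a_{26} = 1.
Since a_{26} = a_0 = 1, the sequence is periodic with period 26.
So a_{198} = a_{0 + ((198-0) mod 26)} = a_{16} = 44.

44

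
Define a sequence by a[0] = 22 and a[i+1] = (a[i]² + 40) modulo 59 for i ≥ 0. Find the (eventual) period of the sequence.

6

Computing terms: a[0] = 22,  a[1] = 52,  a[2] = 30,  a[3] = 55,  a[4] = 56,  a[5] = 49,  a[6] = 22.
The sequence repeats with period 6.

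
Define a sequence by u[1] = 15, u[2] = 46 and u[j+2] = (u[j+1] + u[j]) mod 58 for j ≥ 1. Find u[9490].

Computing terms: u[1] = 15; u[2] = 46; u[3] = 3; u[4] = 49; u[5] = 52; u[6] = 43; u[7] = 37; u[8] = 22; u[9] = 1; u[10] = 23; u[11] = 24; u[12] = 47; u[13] = 13; u[14] = 2; u[15] = 15; u[16] = 17; u[17] = 32; u[18] = 49; u[19] = 23; u[20] = 14; u[21] = 37; u[22] = 51; u[23] = 30; u[24] = 23; u[25] = 53; u[26] = 18; u[27] = 13; u[28] = 31; u[29] = 44; u[30] = 17; u[31] = 3; u[32] = 20; u[33] = 23; u[34] = 43; u[35] = 8; u[36] = 51; u[37] = 1; u[38] = 52; u[39] = 53; u[40] = 47; u[41] = 42; u[42] = 31; u[43] = 15; u[44] = 46.
Since (u[43], u[44]) = (u[1], u[2]) = (15, 46) (two consecutive terms determine the rest), the sequence is periodic with period 42.
(9490 - 1) mod 42 = 39, so u[9490] = u[40] = 47.

47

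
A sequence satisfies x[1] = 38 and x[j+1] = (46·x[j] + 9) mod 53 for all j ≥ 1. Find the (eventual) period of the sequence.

13

Listing terms: x[1] = 38; x[2] = 8; x[3] = 6; x[4] = 20; x[5] = 28; x[6] = 25; x[7] = 46; x[8] = 5; x[9] = 27; x[10] = 32; x[11] = 50; x[12] = 30; x[13] = 11; x[14] = 38.
Since x[14] = x[1] = 38, the sequence is periodic with period 13.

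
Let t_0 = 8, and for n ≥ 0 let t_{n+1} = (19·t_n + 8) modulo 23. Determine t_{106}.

16

Listing terms: t_0 = 8,  t_1 = 22,  t_2 = 12,  t_3 = 6,  t_4 = 7,  t_5 = 3,  t_6 = 19,  t_7 = 1,  t_8 = 4,  t_9 = 15,  t_{10} = 17,  t_{11} = 9,  t_{12} = 18,  t_{13} = 5,  t_{14} = 11,  t_{15} = 10,  t_{16} = 14,  t_{17} = 21,  t_{18} = 16,  t_{19} = 13,  t_{20} = 2,  t_{21} = 0,  t_{22} = 8.
The sequence repeats with period 22.
So t_{106} = t_{0 + ((106-0) mod 22)} = t_{18} = 16.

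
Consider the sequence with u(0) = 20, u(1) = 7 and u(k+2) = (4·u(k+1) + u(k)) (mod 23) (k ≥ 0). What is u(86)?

10

Listing terms: u(0) = 20, u(1) = 7, u(2) = 2, u(3) = 15, u(4) = 16, u(5) = 10, u(6) = 10, u(7) = 4, u(8) = 3, u(9) = 16, u(10) = 21, u(11) = 8, u(12) = 7, u(13) = 13, u(14) = 13, u(15) = 19, u(16) = 20, u(17) = 7.
The sequence repeats with period 16.
So u(86) = u(0 + ((86-0) mod 16)) = u(6) = 10.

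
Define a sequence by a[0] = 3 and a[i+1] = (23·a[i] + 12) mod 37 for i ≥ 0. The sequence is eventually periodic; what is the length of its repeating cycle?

12

a[0] = 3; a[1] = 7; a[2] = 25; a[3] = 32; a[4] = 8; a[5] = 11; a[6] = 6; a[7] = 2; a[8] = 21; a[9] = 14; a[10] = 1; a[11] = 35; a[12] = 3.
Since a[12] = a[0] = 3, the sequence is periodic with period 12.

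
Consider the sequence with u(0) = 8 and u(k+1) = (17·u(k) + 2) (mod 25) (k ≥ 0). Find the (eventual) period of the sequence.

u(0) = 8; u(1) = 13; u(2) = 23; u(3) = 18; u(4) = 8.
Since u(4) = u(0) = 8, the sequence is periodic with period 4.

4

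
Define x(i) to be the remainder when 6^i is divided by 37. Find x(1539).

31

Listing terms: x(1) = 6; x(2) = 36; x(3) = 31; x(4) = 1; x(5) = 6.
The sequence repeats with period 4.
So x(1539) = x(1 + ((1539-1) mod 4)) = x(3) = 31.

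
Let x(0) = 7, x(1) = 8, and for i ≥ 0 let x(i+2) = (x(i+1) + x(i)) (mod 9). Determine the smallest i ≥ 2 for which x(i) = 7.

5

Computing terms: x(0) = 7,  x(1) = 8,  x(2) = 6,  x(3) = 5,  x(4) = 2,  x(5) = 7,  x(6) = 0,  x(7) = 7,  x(8) = 7,  x(9) = 5,  x(10) = 3,  x(11) = 8,  x(12) = 2,  x(13) = 1,  x(14) = 3,  x(15) = 4,  x(16) = 7,  x(17) = 2,  x(18) = 0,  x(19) = 2,  x(20) = 2,  x(21) = 4,  x(22) = 6,  x(23) = 1,  x(24) = 7,  x(25) = 8.
The sequence repeats with period 24.
The value 7 first appears (with i ≥ 2) at x(5).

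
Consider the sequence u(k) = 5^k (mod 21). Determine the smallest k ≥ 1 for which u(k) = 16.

4

Computing terms: u(0) = 1; u(1) = 5; u(2) = 4; u(3) = 20; u(4) = 16; u(5) = 17; u(6) = 1.
The sequence repeats with period 6.
The value 16 first appears (with k ≥ 1) at u(4).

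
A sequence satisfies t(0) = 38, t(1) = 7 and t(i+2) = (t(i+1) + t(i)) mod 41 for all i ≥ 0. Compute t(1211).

7

Listing terms: t(0) = 38,  t(1) = 7,  t(2) = 4,  t(3) = 11,  t(4) = 15,  t(5) = 26,  t(6) = 0,  t(7) = 26,  t(8) = 26,  t(9) = 11,  t(10) = 37,  t(11) = 7,  t(12) = 3,  t(13) = 10,  t(14) = 13,  t(15) = 23,  t(16) = 36,  t(17) = 18,  t(18) = 13,  t(19) = 31,  t(20) = 3,  t(21) = 34,  t(22) = 37,  t(23) = 30,  t(24) = 26,  t(25) = 15,  t(26) = 0,  t(27) = 15,  t(28) = 15,  t(29) = 30,  t(30) = 4,  t(31) = 34,  t(32) = 38,  t(33) = 31,  t(34) = 28,  t(35) = 18,  t(36) = 5,  t(37) = 23,  t(38) = 28,  t(39) = 10,  t(40) = 38,  t(41) = 7.
Since (t(40), t(41)) = (t(0), t(1)) = (38, 7) (two consecutive terms determine the rest), the sequence is periodic with period 40.
So t(1211) = t(0 + ((1211-0) mod 40)) = t(11) = 7.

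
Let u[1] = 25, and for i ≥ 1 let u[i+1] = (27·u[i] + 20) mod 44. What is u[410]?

Computing terms: u[1] = 25, u[2] = 35, u[3] = 41, u[4] = 27, u[5] = 1, u[6] = 3, u[7] = 13, u[8] = 19, u[9] = 5, u[10] = 23, u[11] = 25.
The sequence repeats with period 10.
(410 - 1) mod 10 = 9, so u[410] = u[10] = 23.

23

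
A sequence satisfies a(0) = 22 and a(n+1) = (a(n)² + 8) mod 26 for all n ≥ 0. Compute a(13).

24

Listing terms: a(0) = 22, a(1) = 24, a(2) = 12, a(3) = 22.
The sequence repeats with period 3.
So a(13) = a(0 + ((13-0) mod 3)) = a(1) = 24.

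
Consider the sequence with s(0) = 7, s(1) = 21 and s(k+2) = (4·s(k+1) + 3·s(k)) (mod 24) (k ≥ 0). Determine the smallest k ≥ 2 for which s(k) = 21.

5

Computing terms: s(0) = 7, s(1) = 21, s(2) = 9, s(3) = 3, s(4) = 15, s(5) = 21, s(6) = 9.
Since (s(5), s(6)) = (s(1), s(2)) = (21, 9) (two consecutive terms determine the rest), the sequence is eventually periodic: after a pre-period of length 1 it cycles with period 4.
The value 21 next appears (with k ≥ 2) at s(5).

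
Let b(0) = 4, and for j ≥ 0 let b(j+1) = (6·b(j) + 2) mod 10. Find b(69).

Computing terms: b(0) = 4, b(1) = 6, b(2) = 8, b(3) = 0, b(4) = 2, b(5) = 4.
Since b(5) = b(0) = 4, the sequence is periodic with period 5.
So b(69) = b(0 + ((69-0) mod 5)) = b(4) = 2.

2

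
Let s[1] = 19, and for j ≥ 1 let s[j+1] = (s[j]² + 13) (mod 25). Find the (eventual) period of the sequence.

4

Computing terms: s[1] = 19,  s[2] = 24,  s[3] = 14,  s[4] = 9,  s[5] = 19.
The sequence repeats with period 4.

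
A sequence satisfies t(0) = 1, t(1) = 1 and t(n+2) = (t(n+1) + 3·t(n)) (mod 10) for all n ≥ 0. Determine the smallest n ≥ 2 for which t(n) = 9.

4

We have t(0) = 1; t(1) = 1; t(2) = 4; t(3) = 7; t(4) = 9; t(5) = 0; t(6) = 7; t(7) = 7; t(8) = 8; t(9) = 9; t(10) = 3; t(11) = 0; t(12) = 9; t(13) = 9; t(14) = 6; t(15) = 3; t(16) = 1; t(17) = 0; t(18) = 3; t(19) = 3; t(20) = 2; t(21) = 1; t(22) = 7; t(23) = 0; t(24) = 1; t(25) = 1.
Since (t(24), t(25)) = (t(0), t(1)) = (1, 1) (two consecutive terms determine the rest), the sequence is periodic with period 24.
The value 9 first appears (with n ≥ 2) at t(4).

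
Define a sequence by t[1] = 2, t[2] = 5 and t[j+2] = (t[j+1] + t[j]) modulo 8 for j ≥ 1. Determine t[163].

2

Listing terms: t[1] = 2, t[2] = 5, t[3] = 7, t[4] = 4, t[5] = 3, t[6] = 7, t[7] = 2, t[8] = 1, t[9] = 3, t[10] = 4, t[11] = 7, t[12] = 3, t[13] = 2, t[14] = 5.
Since (t[13], t[14]) = (t[1], t[2]) = (2, 5) (two consecutive terms determine the rest), the sequence is periodic with period 12.
So t[163] = t[1 + ((163-1) mod 12)] = t[7] = 2.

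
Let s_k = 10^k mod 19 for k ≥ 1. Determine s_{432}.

1

Computing terms: s_1 = 10,  s_2 = 5,  s_3 = 12,  s_4 = 6,  s_5 = 3,  s_6 = 11,  s_7 = 15,  s_8 = 17,  s_9 = 18,  s_{10} = 9,  s_{11} = 14,  s_{12} = 7,  s_{13} = 13,  s_{14} = 16,  s_{15} = 8,  s_{16} = 4,  s_{17} = 2,  s_{18} = 1,  s_{19} = 10.
The sequence repeats with period 18.
So s_{432} = s_{1 + ((432-1) mod 18)} = s_{18} = 1.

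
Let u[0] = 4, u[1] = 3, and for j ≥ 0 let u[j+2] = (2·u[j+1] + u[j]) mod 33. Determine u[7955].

5

We have u[0] = 4; u[1] = 3; u[2] = 10; u[3] = 23; u[4] = 23; u[5] = 3; u[6] = 29; u[7] = 28; u[8] = 19; u[9] = 0; u[10] = 19; u[11] = 5; u[12] = 29; u[13] = 30; u[14] = 23; u[15] = 10; u[16] = 10; u[17] = 30; u[18] = 4; u[19] = 5; u[20] = 14; u[21] = 0; u[22] = 14; u[23] = 28; u[24] = 4; u[25] = 3.
Since (u[24], u[25]) = (u[0], u[1]) = (4, 3) (two consecutive terms determine the rest), the sequence is periodic with period 24.
(7955 - 0) mod 24 = 11, so u[7955] = u[11] = 5.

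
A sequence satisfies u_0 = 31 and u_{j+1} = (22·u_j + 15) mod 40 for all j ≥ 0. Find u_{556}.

21

u_0 = 31, u_1 = 17, u_2 = 29, u_3 = 13, u_4 = 21, u_5 = 37, u_6 = 29.
Since u_6 = u_2 = 29, the sequence is eventually periodic: after a pre-period of length 2 it cycles with period 4.
For j ≥ 2, u_j depends only on (j - 2) mod 4. (556 - 2) mod 4 = 2, so u_{556} = u_4 = 21.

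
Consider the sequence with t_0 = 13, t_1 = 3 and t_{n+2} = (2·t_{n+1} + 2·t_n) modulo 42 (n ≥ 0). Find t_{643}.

0

Computing terms: t_0 = 13, t_1 = 3, t_2 = 32, t_3 = 28, t_4 = 36, t_5 = 2, t_6 = 34, t_7 = 30, t_8 = 2, t_9 = 22, t_{10} = 6, t_{11} = 14, t_{12} = 40, t_{13} = 24, t_{14} = 2, t_{15} = 10, t_{16} = 24, t_{17} = 26, t_{18} = 16, t_{19} = 0, t_{20} = 32, t_{21} = 22, t_{22} = 24, t_{23} = 8, t_{24} = 22, t_{25} = 18, t_{26} = 38, t_{27} = 28, t_{28} = 6, t_{29} = 26, t_{30} = 22, t_{31} = 12, t_{32} = 26, t_{33} = 34, t_{34} = 36, t_{35} = 14, t_{36} = 16, t_{37} = 18, t_{38} = 26, t_{39} = 4, t_{40} = 18, t_{41} = 2, t_{42} = 40, t_{43} = 0, t_{44} = 38, t_{45} = 34, t_{46} = 18, t_{47} = 20, t_{48} = 34, t_{49} = 24, t_{50} = 32, t_{51} = 28.
Since (t_{50}, t_{51}) = (t_2, t_3) = (32, 28) (two consecutive terms determine the rest), the sequence is eventually periodic: after a pre-period of length 2 it cycles with period 48.
For n ≥ 2, t_n depends only on (n - 2) mod 48. (643 - 2) mod 48 = 17, so t_{643} = t_{19} = 0.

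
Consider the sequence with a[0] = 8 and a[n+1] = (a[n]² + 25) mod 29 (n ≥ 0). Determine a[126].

21

Computing terms: a[0] = 8; a[1] = 2; a[2] = 0; a[3] = 25; a[4] = 12; a[5] = 24; a[6] = 21; a[7] = 2.
Since a[7] = a[1] = 2, the sequence is eventually periodic: after a pre-period of length 1 it cycles with period 6.
For n ≥ 1, a[n] depends only on (n - 1) mod 6. (126 - 1) mod 6 = 5, so a[126] = a[6] = 21.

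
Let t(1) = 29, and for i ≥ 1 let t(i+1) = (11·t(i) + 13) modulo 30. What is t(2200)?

Computing terms: t(1) = 29,  t(2) = 2,  t(3) = 5,  t(4) = 8,  t(5) = 11,  t(6) = 14,  t(7) = 17,  t(8) = 20,  t(9) = 23,  t(10) = 26,  t(11) = 29.
The sequence repeats with period 10.
(2200 - 1) mod 10 = 9, so t(2200) = t(10) = 26.

26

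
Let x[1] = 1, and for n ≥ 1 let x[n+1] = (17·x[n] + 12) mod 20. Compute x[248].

17

Computing terms: x[1] = 1; x[2] = 9; x[3] = 5; x[4] = 17; x[5] = 1.
Since x[5] = x[1] = 1, the sequence is periodic with period 4.
So x[248] = x[1 + ((248-1) mod 4)] = x[4] = 17.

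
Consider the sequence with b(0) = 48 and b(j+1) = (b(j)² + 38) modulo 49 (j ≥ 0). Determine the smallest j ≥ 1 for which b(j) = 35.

6

Listing terms: b(0) = 48, b(1) = 39, b(2) = 40, b(3) = 21, b(4) = 38, b(5) = 12, b(6) = 35, b(7) = 38.
Since b(7) = b(4) = 38, the sequence is eventually periodic: after a pre-period of length 4 it cycles with period 3.
The value 35 first appears (with j ≥ 1) at b(6).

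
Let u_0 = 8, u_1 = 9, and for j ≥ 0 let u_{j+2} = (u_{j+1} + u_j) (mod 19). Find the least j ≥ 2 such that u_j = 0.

13

u_0 = 8,  u_1 = 9,  u_2 = 17,  u_3 = 7,  u_4 = 5,  u_5 = 12,  u_6 = 17,  u_7 = 10,  u_8 = 8,  u_9 = 18,  u_{10} = 7,  u_{11} = 6,  u_{12} = 13,  u_{13} = 0,  u_{14} = 13,  u_{15} = 13,  u_{16} = 7,  u_{17} = 1,  u_{18} = 8,  u_{19} = 9.
The sequence repeats with period 18.
The value 0 first appears (with j ≥ 2) at u_{13}.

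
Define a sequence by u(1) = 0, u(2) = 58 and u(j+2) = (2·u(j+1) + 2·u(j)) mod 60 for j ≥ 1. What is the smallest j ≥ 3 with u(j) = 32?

6

We have u(1) = 0; u(2) = 58; u(3) = 56; u(4) = 48; u(5) = 28; u(6) = 32; u(7) = 0; u(8) = 4; u(9) = 8; u(10) = 24; u(11) = 4; u(12) = 56; u(13) = 0; u(14) = 52; u(15) = 44; u(16) = 12; u(17) = 52; u(18) = 8; u(19) = 0; u(20) = 16; u(21) = 32; u(22) = 36; u(23) = 16; u(24) = 44; u(25) = 0; u(26) = 28; u(27) = 56; u(28) = 48.
Since (u(27), u(28)) = (u(3), u(4)) = (56, 48) (two consecutive terms determine the rest), the sequence is eventually periodic: after a pre-period of length 2 it cycles with period 24.
The value 32 first appears (with j ≥ 3) at u(6).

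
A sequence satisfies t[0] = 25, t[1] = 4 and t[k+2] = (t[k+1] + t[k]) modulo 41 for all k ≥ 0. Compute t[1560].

We have t[0] = 25,  t[1] = 4,  t[2] = 29,  t[3] = 33,  t[4] = 21,  t[5] = 13,  t[6] = 34,  t[7] = 6,  t[8] = 40,  t[9] = 5,  t[10] = 4,  t[11] = 9,  t[12] = 13,  t[13] = 22,  t[14] = 35,  t[15] = 16,  t[16] = 10,  t[17] = 26,  t[18] = 36,  t[19] = 21,  t[20] = 16,  t[21] = 37,  t[22] = 12,  t[23] = 8,  t[24] = 20,  t[25] = 28,  t[26] = 7,  t[27] = 35,  t[28] = 1,  t[29] = 36,  t[30] = 37,  t[31] = 32,  t[32] = 28,  t[33] = 19,  t[34] = 6,  t[35] = 25,  t[36] = 31,  t[37] = 15,  t[38] = 5,  t[39] = 20,  t[40] = 25,  t[41] = 4.
The sequence repeats with period 40.
(1560 - 0) mod 40 = 0, so t[1560] = t[0] = 25.

25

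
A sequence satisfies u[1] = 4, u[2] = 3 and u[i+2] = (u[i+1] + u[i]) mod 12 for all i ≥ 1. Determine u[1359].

Computing terms: u[1] = 4,  u[2] = 3,  u[3] = 7,  u[4] = 10,  u[5] = 5,  u[6] = 3,  u[7] = 8,  u[8] = 11,  u[9] = 7,  u[10] = 6,  u[11] = 1,  u[12] = 7,  u[13] = 8,  u[14] = 3,  u[15] = 11,  u[16] = 2,  u[17] = 1,  u[18] = 3,  u[19] = 4,  u[20] = 7,  u[21] = 11,  u[22] = 6,  u[23] = 5,  u[24] = 11,  u[25] = 4,  u[26] = 3.
The sequence repeats with period 24.
So u[1359] = u[1 + ((1359-1) mod 24)] = u[15] = 11.

11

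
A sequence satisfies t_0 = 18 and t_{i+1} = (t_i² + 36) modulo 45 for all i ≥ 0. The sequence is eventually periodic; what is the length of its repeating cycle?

Computing terms: t_0 = 18; t_1 = 0; t_2 = 36; t_3 = 27; t_4 = 0.
Since t_4 = t_1 = 0, the sequence is eventually periodic: after a pre-period of length 1 it cycles with period 3.

3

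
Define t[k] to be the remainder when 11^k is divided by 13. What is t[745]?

11

We have t[1] = 11,  t[2] = 4,  t[3] = 5,  t[4] = 3,  t[5] = 7,  t[6] = 12,  t[7] = 2,  t[8] = 9,  t[9] = 8,  t[10] = 10,  t[11] = 6,  t[12] = 1,  t[13] = 11.
The sequence repeats with period 12.
(745 - 1) mod 12 = 0, so t[745] = t[1] = 11.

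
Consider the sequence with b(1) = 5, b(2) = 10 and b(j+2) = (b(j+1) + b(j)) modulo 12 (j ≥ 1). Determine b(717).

7

b(1) = 5; b(2) = 10; b(3) = 3; b(4) = 1; b(5) = 4; b(6) = 5; b(7) = 9; b(8) = 2; b(9) = 11; b(10) = 1; b(11) = 0; b(12) = 1; b(13) = 1; b(14) = 2; b(15) = 3; b(16) = 5; b(17) = 8; b(18) = 1; b(19) = 9; b(20) = 10; b(21) = 7; b(22) = 5; b(23) = 0; b(24) = 5; b(25) = 5; b(26) = 10.
The sequence repeats with period 24.
(717 - 1) mod 24 = 20, so b(717) = b(21) = 7.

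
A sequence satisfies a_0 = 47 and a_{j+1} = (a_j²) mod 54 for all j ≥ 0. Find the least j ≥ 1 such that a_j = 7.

We have a_0 = 47, a_1 = 49, a_2 = 25, a_3 = 31, a_4 = 43, a_5 = 13, a_6 = 7, a_7 = 49.
Since a_7 = a_1 = 49, the sequence is eventually periodic: after a pre-period of length 1 it cycles with period 6.
The value 7 first appears (with j ≥ 1) at a_6.

6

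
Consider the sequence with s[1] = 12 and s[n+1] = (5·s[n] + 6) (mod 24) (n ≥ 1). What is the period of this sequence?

s[1] = 12,  s[2] = 18,  s[3] = 0,  s[4] = 6,  s[5] = 12.
The sequence repeats with period 4.

4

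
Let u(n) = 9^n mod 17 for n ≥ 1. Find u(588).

16

u(1) = 9,  u(2) = 13,  u(3) = 15,  u(4) = 16,  u(5) = 8,  u(6) = 4,  u(7) = 2,  u(8) = 1,  u(9) = 9.
The sequence repeats with period 8.
(588 - 1) mod 8 = 3, so u(588) = u(4) = 16.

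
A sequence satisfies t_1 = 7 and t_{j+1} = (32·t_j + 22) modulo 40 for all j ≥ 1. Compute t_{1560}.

t_1 = 7, t_2 = 6, t_3 = 14, t_4 = 30, t_5 = 22, t_6 = 6.
Since t_6 = t_2 = 6, the sequence is eventually periodic: after a pre-period of length 1 it cycles with period 4.
For j ≥ 2, t_j depends only on (j - 2) mod 4. (1560 - 2) mod 4 = 2, so t_{1560} = t_4 = 30.

30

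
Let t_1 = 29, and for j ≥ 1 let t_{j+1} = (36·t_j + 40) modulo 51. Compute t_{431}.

t_1 = 29,  t_2 = 13,  t_3 = 49,  t_4 = 19,  t_5 = 10,  t_6 = 43,  t_7 = 7,  t_8 = 37,  t_9 = 46,  t_{10} = 13.
Since t_{10} = t_2 = 13, the sequence is eventually periodic: after a pre-period of length 1 it cycles with period 8.
For j ≥ 2, t_j depends only on (j - 2) mod 8. (431 - 2) mod 8 = 5, so t_{431} = t_7 = 7.

7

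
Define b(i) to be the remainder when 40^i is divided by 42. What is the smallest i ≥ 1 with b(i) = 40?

Computing terms: b(0) = 1, b(1) = 40, b(2) = 4, b(3) = 34, b(4) = 16, b(5) = 10, b(6) = 22, b(7) = 40.
Since b(7) = b(1) = 40, the sequence is eventually periodic: after a pre-period of length 1 it cycles with period 6.
The value 40 first appears (with i ≥ 1) at b(1).

1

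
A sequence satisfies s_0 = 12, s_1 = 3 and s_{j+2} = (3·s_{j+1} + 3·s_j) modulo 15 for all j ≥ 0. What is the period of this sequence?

4

We have s_0 = 12; s_1 = 3; s_2 = 0; s_3 = 9; s_4 = 12; s_5 = 3.
Since (s_4, s_5) = (s_0, s_1) = (12, 3) (two consecutive terms determine the rest), the sequence is periodic with period 4.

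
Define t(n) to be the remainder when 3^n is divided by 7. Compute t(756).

Computing terms: t(1) = 3,  t(2) = 2,  t(3) = 6,  t(4) = 4,  t(5) = 5,  t(6) = 1,  t(7) = 3.
The sequence repeats with period 6.
So t(756) = t(1 + ((756-1) mod 6)) = t(6) = 1.

1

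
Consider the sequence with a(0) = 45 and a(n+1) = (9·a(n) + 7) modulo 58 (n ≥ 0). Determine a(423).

We have a(0) = 45, a(1) = 6, a(2) = 3, a(3) = 34, a(4) = 23, a(5) = 40, a(6) = 19, a(7) = 4, a(8) = 43, a(9) = 46, a(10) = 15, a(11) = 26, a(12) = 9, a(13) = 30, a(14) = 45.
The sequence repeats with period 14.
So a(423) = a(0 + ((423-0) mod 14)) = a(3) = 34.

34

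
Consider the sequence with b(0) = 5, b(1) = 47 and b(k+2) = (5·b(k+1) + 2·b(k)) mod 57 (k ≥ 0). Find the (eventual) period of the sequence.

45

b(0) = 5; b(1) = 47; b(2) = 17; b(3) = 8; b(4) = 17; b(5) = 44; b(6) = 26; b(7) = 47; b(8) = 2; b(9) = 47; b(10) = 11; b(11) = 35; b(12) = 26; b(13) = 29; b(14) = 26; b(15) = 17; b(16) = 23; b(17) = 35; b(18) = 50; b(19) = 35; b(20) = 47; b(21) = 20; b(22) = 23; b(23) = 41; b(24) = 23; b(25) = 26; b(26) = 5; b(27) = 20; b(28) = 53; b(29) = 20; b(30) = 35; b(31) = 44; b(32) = 5; b(33) = 56; b(34) = 5; b(35) = 23; b(36) = 11; b(37) = 44; b(38) = 14; b(39) = 44; b(40) = 20; b(41) = 17; b(42) = 11; b(43) = 32; b(44) = 11; b(45) = 5; b(46) = 47.
Since (b(45), b(46)) = (b(0), b(1)) = (5, 47) (two consecutive terms determine the rest), the sequence is periodic with period 45.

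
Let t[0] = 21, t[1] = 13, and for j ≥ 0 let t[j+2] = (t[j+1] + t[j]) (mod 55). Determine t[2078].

29

Listing terms: t[0] = 21, t[1] = 13, t[2] = 34, t[3] = 47, t[4] = 26, t[5] = 18, t[6] = 44, t[7] = 7, t[8] = 51, t[9] = 3, t[10] = 54, t[11] = 2, t[12] = 1, t[13] = 3, t[14] = 4, t[15] = 7, t[16] = 11, t[17] = 18, t[18] = 29, t[19] = 47, t[20] = 21, t[21] = 13.
Since (t[20], t[21]) = (t[0], t[1]) = (21, 13) (two consecutive terms determine the rest), the sequence is periodic with period 20.
So t[2078] = t[0 + ((2078-0) mod 20)] = t[18] = 29.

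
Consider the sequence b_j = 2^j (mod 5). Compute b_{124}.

We have b_1 = 2,  b_2 = 4,  b_3 = 3,  b_4 = 1,  b_5 = 2.
The sequence repeats with period 4.
(124 - 1) mod 4 = 3, so b_{124} = b_4 = 1.

1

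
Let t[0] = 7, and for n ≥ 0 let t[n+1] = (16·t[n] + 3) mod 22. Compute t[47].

17

We have t[0] = 7,  t[1] = 5,  t[2] = 17,  t[3] = 11,  t[4] = 3,  t[5] = 7.
The sequence repeats with period 5.
(47 - 0) mod 5 = 2, so t[47] = t[2] = 17.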